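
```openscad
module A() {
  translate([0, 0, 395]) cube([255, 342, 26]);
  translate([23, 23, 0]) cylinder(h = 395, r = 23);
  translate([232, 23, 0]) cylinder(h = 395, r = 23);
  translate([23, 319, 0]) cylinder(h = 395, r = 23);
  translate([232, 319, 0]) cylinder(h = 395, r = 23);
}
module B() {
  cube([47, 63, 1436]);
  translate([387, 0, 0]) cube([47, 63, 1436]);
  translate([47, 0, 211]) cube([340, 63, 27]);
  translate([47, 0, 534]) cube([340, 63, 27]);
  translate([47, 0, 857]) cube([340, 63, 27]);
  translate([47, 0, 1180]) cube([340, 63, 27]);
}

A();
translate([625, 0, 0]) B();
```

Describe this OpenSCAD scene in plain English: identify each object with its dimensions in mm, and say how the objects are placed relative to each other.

A is a simple wooden stool: a rectangular seat 255 mm (x) by 342 mm (y), 26 mm thick, top face at z = 421 mm, on four round legs, each 46 mm in diameter. The legs rest on z = 0, each leg's axis is inset half a diameter from the nearest pair of seat edges (so the leg's bounding box is flush with the corner).

B is a wooden ladder with two side rails of 47×63 mm section and 1436 mm height, set 434 mm apart overall. Between them run 4 rectangular rungs (63 mm deep, 27 mm thick), front faces flush with the rails' −y face. The bottom of the first rung is 211 mm above the floor and each subsequent rung is 323 mm higher than the one below.

The ladder is on the floor beside the stool on its +x side.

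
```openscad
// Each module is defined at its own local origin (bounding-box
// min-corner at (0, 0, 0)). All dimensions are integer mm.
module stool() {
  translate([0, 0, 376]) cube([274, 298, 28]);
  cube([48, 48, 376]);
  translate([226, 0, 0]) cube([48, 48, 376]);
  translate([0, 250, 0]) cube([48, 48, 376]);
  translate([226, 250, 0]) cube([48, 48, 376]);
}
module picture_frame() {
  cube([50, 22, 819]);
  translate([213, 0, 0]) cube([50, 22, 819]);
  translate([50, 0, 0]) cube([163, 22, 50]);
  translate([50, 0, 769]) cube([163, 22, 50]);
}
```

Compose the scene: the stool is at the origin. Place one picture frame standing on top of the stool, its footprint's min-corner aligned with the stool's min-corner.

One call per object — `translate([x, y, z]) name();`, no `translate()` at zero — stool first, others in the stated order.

stool();
translate([0, 0, 404]) picture_frame();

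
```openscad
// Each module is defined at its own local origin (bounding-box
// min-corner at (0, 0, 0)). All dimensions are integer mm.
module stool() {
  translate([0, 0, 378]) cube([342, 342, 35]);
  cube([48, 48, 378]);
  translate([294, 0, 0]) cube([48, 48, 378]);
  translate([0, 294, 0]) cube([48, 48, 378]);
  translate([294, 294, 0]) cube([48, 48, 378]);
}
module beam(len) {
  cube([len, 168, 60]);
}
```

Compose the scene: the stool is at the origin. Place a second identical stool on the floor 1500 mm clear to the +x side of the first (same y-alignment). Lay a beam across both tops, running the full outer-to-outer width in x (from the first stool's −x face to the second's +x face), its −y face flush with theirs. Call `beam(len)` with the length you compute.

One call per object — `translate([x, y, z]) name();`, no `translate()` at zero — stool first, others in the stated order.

stool();
translate([1842, 0, 0]) stool();
translate([0, 0, 413]) beam(2184);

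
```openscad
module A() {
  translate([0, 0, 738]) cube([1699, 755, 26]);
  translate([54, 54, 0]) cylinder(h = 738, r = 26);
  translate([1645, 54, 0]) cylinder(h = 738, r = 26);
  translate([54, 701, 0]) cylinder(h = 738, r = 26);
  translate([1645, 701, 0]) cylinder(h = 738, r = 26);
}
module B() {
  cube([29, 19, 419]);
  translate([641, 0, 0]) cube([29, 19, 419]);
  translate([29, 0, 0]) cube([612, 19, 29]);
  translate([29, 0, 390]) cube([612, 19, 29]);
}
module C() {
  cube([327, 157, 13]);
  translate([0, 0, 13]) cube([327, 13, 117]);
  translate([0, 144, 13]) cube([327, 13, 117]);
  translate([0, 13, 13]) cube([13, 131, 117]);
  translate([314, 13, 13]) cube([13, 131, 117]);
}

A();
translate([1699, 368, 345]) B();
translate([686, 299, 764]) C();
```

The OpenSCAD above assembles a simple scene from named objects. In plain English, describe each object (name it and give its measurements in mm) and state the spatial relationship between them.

A is a table with a 1699×755 mm rectangular top, 26 mm thick, top surface at z = 764 mm, supported by four round legs of 52 mm diameter, each leg's bounding box inset 28 mm from the nearest pair of top edges, running from the floor.

B is a rectangular picture frame lying in the x–z plane (depth along y). The opening is 612 mm wide (x) by 361 mm tall (z), surrounded by a border 29 mm wide on all four sides. The frame is 19 mm deep and is made of two full-height vertical stiles with two horizontal rails fitted between them.

C is an open storage box with external size 327×157×130 mm and wall thickness 13 mm (the base is also 13 mm thick). The base covers the whole footprint; the four walls stand on the base, with the y-facing walls full-width and the x-facing walls fitting between their inner faces.

The picture frame is beside the table with their tops flush at z = 764. The open box is on top of the table, centred.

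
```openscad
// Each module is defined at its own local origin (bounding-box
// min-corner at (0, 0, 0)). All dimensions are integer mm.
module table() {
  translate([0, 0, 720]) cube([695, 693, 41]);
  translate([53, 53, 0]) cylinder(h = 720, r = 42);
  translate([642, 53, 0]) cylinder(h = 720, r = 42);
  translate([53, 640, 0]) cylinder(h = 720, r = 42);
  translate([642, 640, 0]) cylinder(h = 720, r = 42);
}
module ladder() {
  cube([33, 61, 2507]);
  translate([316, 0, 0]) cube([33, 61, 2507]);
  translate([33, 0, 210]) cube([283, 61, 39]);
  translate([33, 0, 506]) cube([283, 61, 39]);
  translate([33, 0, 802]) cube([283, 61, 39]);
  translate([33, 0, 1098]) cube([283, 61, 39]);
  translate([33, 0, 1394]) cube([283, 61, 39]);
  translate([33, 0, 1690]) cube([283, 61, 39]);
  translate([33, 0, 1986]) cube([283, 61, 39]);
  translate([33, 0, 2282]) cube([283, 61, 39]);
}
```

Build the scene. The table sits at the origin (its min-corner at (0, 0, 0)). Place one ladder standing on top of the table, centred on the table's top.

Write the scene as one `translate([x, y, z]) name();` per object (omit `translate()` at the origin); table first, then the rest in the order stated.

table();
translate([173, 316, 761]) ladder();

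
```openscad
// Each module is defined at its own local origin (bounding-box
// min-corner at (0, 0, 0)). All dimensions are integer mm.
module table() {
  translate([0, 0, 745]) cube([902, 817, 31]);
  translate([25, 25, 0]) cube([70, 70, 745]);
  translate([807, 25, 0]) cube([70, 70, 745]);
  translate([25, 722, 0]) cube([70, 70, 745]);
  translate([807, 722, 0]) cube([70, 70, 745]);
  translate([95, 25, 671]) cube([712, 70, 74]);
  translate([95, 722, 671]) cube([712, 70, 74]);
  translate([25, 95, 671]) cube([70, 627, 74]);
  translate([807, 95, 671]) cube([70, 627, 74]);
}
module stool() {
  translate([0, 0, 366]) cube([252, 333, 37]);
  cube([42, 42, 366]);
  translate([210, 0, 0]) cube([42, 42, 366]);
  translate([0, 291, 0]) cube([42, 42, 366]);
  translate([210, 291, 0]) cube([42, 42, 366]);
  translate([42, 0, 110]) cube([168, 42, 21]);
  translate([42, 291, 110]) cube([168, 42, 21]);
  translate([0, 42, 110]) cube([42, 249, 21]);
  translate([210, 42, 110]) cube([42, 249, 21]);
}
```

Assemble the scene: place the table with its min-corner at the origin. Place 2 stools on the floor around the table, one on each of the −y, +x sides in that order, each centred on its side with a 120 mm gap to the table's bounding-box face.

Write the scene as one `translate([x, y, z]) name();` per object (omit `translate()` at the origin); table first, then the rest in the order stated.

table();
translate([325, -453, 0]) stool();
translate([1022, 242, 0]) stool();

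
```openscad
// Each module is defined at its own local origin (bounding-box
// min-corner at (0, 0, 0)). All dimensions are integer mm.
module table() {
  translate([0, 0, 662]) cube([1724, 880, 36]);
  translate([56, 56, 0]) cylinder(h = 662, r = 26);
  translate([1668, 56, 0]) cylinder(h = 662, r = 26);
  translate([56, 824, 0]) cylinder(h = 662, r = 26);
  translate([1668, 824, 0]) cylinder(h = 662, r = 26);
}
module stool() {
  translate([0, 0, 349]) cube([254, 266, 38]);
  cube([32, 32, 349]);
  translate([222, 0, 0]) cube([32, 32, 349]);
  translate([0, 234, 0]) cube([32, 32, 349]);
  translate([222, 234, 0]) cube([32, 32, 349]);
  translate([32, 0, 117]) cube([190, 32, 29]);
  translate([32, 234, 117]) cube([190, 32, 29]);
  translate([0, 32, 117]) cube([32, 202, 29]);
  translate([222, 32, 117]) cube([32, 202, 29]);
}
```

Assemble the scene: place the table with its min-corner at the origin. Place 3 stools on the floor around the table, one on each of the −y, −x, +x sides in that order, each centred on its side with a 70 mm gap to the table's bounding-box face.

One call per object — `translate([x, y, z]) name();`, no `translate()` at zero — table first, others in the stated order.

table();
translate([735, -336, 0]) stool();
translate([-324, 307, 0]) stool();
translate([1794, 307, 0]) stool();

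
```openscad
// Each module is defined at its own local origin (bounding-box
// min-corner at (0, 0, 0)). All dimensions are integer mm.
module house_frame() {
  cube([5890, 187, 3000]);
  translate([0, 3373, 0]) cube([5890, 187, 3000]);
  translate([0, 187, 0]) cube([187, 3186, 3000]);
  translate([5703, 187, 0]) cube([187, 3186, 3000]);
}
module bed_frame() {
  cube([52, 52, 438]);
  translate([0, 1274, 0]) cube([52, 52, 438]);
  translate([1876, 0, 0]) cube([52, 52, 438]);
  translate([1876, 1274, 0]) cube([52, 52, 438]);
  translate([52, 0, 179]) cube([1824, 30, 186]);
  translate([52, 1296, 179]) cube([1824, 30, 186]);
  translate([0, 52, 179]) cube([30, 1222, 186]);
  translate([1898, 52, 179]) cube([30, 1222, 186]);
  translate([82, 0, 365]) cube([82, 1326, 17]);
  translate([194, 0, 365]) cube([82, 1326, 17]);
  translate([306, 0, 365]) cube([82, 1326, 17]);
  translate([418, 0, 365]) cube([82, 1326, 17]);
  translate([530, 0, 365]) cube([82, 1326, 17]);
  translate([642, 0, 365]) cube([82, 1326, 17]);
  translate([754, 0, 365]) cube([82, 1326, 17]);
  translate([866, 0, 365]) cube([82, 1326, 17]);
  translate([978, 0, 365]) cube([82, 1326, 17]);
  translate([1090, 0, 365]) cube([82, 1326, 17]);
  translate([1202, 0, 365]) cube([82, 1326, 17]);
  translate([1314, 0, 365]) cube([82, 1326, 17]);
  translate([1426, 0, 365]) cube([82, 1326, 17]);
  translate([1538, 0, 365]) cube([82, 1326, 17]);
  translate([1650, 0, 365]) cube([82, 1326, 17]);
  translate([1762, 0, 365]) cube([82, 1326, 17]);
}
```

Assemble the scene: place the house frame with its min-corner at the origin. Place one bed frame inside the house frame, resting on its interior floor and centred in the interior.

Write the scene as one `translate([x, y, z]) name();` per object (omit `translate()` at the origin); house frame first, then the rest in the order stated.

house_frame();
translate([1981, 1117, 0]) bed_frame();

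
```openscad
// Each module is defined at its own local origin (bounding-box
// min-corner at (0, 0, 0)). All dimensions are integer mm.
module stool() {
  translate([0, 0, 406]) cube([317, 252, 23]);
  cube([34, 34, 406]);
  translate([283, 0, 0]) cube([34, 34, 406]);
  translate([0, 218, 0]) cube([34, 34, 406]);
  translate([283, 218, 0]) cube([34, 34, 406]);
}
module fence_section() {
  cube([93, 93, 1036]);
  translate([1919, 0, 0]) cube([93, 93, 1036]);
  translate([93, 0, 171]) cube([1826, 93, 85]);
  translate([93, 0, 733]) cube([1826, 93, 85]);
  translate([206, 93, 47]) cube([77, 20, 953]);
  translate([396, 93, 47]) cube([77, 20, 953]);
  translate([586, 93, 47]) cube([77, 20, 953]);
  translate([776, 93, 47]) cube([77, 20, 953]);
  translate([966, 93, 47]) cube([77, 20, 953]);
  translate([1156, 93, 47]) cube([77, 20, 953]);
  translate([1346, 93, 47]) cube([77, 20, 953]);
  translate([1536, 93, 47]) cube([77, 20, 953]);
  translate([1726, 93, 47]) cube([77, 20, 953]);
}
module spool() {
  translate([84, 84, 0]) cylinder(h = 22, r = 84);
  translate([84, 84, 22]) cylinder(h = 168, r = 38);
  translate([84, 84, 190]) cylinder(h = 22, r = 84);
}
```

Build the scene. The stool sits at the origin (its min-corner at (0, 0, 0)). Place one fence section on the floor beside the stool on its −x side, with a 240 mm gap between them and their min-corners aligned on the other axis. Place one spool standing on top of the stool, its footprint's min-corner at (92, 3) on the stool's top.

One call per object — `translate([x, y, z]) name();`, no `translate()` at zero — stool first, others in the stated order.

stool();
translate([-2252, 0, 0]) fence_section();
translate([92, 3, 429]) spool();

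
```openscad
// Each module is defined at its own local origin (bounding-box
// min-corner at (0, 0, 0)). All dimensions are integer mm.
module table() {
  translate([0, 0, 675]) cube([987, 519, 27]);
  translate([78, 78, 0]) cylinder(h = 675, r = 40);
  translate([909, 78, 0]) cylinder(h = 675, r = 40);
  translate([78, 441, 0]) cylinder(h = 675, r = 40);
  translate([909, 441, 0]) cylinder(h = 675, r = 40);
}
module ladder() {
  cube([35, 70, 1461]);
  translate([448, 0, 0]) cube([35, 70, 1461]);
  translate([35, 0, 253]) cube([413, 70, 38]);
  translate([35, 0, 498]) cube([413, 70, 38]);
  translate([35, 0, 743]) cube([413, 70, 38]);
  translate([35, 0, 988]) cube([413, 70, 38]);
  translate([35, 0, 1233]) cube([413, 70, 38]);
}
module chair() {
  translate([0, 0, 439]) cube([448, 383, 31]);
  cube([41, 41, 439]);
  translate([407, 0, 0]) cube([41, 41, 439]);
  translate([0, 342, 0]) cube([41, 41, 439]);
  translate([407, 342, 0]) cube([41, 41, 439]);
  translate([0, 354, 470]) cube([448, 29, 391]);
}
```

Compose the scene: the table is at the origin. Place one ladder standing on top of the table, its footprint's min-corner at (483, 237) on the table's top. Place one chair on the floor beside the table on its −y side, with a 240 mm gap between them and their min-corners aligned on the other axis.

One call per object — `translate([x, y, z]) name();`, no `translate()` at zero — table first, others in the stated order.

table();
translate([483, 237, 702]) ladder();
translate([0, -623, 0]) chair();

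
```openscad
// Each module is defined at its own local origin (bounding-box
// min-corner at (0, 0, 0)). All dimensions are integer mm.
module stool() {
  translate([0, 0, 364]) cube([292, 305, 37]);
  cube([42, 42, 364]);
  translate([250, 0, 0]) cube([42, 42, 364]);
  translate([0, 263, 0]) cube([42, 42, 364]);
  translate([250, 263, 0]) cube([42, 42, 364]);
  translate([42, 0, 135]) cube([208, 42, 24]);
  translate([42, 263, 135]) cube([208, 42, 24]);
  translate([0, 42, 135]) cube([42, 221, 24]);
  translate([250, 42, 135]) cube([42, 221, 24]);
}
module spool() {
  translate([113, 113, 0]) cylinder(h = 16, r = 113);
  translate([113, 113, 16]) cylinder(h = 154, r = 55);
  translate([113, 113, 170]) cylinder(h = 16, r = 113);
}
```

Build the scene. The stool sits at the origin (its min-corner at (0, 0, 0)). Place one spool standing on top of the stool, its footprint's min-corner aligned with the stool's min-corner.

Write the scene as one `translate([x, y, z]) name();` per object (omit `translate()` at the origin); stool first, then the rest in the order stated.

stool();
translate([0, 0, 401]) spool();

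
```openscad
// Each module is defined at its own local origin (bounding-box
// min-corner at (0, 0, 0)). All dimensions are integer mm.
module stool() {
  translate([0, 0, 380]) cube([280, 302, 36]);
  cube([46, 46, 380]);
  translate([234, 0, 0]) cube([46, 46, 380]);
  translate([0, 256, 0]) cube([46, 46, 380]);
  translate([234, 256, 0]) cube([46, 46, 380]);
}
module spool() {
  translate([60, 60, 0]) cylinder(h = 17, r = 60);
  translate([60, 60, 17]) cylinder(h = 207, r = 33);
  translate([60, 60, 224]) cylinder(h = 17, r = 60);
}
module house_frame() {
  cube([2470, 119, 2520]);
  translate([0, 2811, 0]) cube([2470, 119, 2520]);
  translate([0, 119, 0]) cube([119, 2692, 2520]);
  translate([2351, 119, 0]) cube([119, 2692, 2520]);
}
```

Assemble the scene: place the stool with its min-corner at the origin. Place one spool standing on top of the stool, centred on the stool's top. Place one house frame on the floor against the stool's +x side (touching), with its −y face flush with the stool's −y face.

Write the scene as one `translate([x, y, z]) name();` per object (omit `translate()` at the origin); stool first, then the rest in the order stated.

stool();
translate([80, 91, 416]) spool();
translate([280, 0, 0]) house_frame();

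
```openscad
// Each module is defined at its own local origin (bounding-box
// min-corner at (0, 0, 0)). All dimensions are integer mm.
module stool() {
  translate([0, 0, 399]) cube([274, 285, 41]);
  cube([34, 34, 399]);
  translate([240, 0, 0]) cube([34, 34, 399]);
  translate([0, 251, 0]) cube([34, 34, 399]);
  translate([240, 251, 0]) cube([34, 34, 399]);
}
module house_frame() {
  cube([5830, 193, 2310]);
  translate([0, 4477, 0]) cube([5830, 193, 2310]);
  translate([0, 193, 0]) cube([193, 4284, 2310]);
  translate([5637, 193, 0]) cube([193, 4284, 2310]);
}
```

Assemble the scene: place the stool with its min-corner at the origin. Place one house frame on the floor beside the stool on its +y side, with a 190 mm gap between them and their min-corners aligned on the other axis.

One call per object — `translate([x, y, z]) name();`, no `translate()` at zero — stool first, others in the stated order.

stool();
translate([0, 475, 0]) house_frame();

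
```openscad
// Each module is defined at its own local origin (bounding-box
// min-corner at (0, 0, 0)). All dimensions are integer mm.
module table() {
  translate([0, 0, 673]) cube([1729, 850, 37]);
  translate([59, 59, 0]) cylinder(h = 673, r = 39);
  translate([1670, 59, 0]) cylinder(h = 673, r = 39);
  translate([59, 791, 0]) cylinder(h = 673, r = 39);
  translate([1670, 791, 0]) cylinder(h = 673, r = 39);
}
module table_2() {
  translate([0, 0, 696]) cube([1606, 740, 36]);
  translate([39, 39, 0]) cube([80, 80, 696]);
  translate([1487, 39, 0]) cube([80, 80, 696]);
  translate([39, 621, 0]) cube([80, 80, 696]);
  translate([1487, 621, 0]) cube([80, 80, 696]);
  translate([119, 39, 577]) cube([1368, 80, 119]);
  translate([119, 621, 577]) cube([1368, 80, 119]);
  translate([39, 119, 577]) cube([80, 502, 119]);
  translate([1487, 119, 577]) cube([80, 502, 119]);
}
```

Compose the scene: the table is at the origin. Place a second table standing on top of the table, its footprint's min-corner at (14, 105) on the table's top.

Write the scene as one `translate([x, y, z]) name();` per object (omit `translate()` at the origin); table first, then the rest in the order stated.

table();
translate([14, 105, 710]) table_2();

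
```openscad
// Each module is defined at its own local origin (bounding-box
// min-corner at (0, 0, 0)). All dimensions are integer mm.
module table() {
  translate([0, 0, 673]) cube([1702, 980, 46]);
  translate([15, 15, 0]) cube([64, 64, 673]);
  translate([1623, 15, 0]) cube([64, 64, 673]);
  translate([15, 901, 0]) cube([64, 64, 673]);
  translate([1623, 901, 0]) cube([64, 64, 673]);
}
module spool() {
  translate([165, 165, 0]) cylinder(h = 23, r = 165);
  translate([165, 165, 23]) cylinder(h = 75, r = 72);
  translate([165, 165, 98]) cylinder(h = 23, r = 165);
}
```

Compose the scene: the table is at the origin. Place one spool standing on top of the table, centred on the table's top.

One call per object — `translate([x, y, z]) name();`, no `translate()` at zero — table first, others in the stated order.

table();
translate([686, 325, 719]) spool();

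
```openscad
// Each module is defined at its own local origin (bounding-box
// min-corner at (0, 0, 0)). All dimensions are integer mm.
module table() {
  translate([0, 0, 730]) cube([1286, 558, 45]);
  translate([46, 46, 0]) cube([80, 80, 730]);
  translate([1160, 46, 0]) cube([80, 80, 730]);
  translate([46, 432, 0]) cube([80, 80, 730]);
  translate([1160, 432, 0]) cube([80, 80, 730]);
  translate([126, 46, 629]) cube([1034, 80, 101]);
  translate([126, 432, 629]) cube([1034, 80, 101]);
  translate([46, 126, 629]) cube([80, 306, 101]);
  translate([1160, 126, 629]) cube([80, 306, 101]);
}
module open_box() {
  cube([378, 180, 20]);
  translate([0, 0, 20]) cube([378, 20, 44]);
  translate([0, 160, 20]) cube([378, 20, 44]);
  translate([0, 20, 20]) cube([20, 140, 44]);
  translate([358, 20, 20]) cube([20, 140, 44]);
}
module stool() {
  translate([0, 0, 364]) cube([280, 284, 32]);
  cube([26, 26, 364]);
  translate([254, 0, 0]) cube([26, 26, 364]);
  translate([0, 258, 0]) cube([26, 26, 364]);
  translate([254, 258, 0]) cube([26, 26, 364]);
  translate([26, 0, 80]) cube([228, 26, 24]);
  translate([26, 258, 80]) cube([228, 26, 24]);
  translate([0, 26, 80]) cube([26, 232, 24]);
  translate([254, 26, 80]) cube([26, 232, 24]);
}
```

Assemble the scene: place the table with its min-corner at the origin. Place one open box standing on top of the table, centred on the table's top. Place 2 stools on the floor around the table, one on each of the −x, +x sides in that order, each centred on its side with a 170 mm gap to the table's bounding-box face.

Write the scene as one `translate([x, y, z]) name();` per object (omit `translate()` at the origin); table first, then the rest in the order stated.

table();
translate([454, 189, 775]) open_box();
translate([-450, 137, 0]) stool();
translate([1456, 137, 0]) stool();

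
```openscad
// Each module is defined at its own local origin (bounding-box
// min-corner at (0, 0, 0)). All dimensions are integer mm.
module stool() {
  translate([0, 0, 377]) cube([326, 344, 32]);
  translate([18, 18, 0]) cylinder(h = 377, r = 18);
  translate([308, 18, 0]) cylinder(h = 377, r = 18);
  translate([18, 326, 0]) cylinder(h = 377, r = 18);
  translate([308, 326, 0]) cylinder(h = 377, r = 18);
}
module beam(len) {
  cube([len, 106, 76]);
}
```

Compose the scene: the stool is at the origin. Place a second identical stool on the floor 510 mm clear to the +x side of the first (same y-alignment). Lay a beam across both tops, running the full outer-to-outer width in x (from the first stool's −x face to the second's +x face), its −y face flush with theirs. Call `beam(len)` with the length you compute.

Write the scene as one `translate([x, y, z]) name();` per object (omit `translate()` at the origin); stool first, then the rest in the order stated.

stool();
translate([836, 0, 0]) stool();
translate([0, 0, 409]) beam(1162);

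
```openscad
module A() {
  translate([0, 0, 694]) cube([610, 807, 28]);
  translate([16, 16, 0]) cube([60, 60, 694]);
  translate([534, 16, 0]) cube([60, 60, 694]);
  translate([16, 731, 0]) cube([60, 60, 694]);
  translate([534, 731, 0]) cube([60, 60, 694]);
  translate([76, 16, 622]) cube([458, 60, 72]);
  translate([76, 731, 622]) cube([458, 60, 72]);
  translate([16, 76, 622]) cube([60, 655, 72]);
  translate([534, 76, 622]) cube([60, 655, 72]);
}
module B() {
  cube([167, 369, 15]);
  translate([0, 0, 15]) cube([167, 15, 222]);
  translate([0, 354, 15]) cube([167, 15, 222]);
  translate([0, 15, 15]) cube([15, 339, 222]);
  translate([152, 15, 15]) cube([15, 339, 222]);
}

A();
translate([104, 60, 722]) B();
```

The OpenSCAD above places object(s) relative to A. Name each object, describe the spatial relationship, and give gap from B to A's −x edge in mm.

A is a table. B is an open box. The open box is on top of the table. The gap from the open box to the table's −x edge is 104 mm.

The open box's min-x is at 104; the table's min-x is 0; gap = 104 mm.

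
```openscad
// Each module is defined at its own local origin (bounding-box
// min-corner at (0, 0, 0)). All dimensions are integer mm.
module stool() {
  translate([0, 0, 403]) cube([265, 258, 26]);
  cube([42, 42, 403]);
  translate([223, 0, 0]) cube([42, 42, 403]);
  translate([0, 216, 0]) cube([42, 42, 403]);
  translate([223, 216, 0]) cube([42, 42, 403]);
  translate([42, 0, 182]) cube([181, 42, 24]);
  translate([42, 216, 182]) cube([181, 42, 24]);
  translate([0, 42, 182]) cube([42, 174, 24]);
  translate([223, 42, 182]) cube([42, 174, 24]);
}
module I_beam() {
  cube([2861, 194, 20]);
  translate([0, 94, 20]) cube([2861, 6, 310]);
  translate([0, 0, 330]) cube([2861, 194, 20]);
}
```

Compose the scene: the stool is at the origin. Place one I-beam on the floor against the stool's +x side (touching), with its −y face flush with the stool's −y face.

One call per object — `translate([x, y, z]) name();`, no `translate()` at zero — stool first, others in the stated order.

stool();
translate([265, 0, 0]) I_beam();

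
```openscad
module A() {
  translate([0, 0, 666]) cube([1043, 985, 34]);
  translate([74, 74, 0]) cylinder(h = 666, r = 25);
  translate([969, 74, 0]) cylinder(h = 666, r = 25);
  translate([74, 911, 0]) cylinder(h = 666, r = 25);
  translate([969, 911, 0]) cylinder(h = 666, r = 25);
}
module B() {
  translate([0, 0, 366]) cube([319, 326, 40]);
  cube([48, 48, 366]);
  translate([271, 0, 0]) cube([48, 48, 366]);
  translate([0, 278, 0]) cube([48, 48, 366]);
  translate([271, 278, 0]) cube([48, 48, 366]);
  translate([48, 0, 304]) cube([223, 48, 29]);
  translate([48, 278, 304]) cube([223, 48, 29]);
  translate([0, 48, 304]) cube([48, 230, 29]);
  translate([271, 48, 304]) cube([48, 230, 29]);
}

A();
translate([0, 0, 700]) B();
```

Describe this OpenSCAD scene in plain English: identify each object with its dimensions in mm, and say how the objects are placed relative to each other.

A is a rectangular dining table. The top is 1043×985×34 mm with its upper surface at z = 700 mm. It stands on four round legs of 50 mm diameter, each leg's bounding box inset 49 mm from the nearest pair of top edges, running from the floor to the underside of the top.

B is a four-legged stool. The seat is 319×326 mm, 40 mm thick, top at z = 406 mm. It stands on four square legs, each 48×48 mm in cross-section, from z = 0 to the seat underside, each flush with a corner of the seat. Four stretchers, 48 mm wide and 29 mm tall, connect adjacent legs with their undersides at z = 304 mm, each running between the inner faces of the legs it joins and aligned with the legs' outer faces on the other axis.

The stool is on top of the table.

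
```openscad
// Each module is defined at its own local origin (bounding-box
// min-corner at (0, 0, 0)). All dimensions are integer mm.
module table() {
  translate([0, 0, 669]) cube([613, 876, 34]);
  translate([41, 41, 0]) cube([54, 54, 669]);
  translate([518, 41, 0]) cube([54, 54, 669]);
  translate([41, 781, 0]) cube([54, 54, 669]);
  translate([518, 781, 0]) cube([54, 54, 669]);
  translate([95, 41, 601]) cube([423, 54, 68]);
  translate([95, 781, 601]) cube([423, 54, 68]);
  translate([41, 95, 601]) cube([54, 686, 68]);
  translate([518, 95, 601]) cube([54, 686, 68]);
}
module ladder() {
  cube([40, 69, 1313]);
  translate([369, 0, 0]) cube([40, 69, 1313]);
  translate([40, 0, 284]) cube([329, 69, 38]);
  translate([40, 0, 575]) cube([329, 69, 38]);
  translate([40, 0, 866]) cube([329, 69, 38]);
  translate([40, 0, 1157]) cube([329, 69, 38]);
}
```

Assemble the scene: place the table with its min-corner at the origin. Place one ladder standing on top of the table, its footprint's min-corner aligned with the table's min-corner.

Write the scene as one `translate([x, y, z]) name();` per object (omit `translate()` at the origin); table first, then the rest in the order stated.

table();
translate([0, 0, 703]) ladder();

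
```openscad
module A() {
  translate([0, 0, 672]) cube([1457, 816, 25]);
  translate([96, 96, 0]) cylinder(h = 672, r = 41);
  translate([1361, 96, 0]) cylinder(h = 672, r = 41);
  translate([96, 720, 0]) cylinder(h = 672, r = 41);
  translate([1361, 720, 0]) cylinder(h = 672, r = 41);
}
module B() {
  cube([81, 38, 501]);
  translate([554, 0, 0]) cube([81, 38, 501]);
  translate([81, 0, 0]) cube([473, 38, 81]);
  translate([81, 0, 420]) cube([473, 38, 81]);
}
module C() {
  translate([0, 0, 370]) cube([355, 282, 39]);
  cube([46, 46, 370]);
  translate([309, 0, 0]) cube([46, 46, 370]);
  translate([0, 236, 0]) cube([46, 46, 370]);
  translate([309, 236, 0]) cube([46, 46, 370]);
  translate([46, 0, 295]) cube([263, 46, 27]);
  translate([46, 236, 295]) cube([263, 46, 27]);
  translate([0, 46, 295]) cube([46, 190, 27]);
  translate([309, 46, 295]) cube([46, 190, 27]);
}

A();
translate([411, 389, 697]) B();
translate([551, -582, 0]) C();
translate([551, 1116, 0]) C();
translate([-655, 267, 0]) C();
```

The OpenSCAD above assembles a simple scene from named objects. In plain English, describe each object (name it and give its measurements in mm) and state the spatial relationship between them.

A is a table: top 1457 mm (x) × 816 mm (y), 25 mm thick, upper face at z = 697 mm, on four round legs of 82 mm diameter, each leg's bounding box inset 55 mm from the nearest pair of top edges, running from z = 0 to the bottom of the top.

B is a picture frame with a 473×339 mm rectangular opening (x by z) and a uniform 81 mm border on every side. Frame depth is 38 mm along y. It is built from two vertical stiles running the full outside height and two horizontal rails spanning the gap between the stiles.

C is a simple wooden stool: a rectangular seat 355 mm (x) by 282 mm (y), 39 mm thick, top face at z = 409 mm, on four square legs, each 46×46 mm in cross-section. The legs rest on z = 0, each flush with a corner of the seat. Four stretchers, 46 mm wide and 27 mm tall, connect adjacent legs with their undersides at z = 295 mm, each running between the inner faces of the legs it joins and aligned with the legs' outer faces on the other axis.

The picture frame is on top of the table, centred. Three stools sit around the table at the −y, +y, −x sides.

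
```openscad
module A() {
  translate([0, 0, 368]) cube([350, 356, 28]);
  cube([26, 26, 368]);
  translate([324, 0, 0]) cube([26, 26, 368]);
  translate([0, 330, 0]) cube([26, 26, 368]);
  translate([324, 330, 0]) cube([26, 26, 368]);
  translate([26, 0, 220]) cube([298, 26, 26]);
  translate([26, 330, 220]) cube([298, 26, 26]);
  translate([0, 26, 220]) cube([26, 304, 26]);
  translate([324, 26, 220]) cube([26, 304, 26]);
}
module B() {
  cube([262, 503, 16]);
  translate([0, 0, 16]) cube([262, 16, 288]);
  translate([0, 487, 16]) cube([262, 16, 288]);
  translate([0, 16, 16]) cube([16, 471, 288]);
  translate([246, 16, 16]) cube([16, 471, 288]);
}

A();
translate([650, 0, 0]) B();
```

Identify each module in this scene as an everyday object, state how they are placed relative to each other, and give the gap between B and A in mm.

A is a stool. B is an open box. The open box is on the floor beside the stool on its +x side. The gap between the open box and the stool is 300 mm.

The open box's nearest face is 300 mm from the stool's +x face.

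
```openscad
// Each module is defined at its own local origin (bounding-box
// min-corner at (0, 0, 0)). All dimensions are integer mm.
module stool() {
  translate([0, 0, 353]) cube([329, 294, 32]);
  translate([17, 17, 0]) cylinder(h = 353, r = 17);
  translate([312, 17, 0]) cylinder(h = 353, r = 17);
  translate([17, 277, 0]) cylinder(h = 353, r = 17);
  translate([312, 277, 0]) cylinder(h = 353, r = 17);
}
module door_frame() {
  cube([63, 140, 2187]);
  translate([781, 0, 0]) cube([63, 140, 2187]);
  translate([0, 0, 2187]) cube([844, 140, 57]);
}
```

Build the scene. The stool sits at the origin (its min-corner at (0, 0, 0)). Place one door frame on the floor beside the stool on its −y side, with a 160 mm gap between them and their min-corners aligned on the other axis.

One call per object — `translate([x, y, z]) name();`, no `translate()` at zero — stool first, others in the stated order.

stool();
translate([0, -300, 0]) door_frame();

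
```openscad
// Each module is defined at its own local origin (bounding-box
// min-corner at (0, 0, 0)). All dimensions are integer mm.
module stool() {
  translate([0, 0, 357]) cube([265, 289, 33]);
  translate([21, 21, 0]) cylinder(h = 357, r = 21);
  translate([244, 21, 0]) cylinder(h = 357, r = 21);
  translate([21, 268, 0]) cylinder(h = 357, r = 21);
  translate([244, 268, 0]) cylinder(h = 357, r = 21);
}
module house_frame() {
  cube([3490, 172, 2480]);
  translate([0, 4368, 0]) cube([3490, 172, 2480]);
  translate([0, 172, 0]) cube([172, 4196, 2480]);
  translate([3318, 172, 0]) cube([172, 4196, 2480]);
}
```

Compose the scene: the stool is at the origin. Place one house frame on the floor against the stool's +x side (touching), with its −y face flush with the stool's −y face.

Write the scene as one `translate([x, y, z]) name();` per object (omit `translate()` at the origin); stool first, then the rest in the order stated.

stool();
translate([265, 0, 0]) house_frame();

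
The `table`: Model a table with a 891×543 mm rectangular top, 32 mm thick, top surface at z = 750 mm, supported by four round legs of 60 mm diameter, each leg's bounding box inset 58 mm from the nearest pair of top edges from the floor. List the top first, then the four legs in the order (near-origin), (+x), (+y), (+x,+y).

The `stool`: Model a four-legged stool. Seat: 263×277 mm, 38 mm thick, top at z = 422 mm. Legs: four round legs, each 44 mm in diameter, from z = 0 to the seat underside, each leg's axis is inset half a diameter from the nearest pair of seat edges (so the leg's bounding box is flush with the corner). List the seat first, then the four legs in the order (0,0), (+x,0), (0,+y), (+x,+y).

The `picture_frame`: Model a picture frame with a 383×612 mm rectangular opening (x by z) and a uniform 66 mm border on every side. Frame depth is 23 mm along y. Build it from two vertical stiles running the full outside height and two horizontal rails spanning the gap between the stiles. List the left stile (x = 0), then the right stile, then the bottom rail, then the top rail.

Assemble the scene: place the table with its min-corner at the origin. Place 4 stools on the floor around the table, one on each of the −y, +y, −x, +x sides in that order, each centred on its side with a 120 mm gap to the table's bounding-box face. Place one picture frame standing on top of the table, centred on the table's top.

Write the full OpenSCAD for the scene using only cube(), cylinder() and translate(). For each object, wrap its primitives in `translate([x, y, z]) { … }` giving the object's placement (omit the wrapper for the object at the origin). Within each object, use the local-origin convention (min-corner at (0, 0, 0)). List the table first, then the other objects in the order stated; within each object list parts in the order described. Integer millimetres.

translate([0, 0, 718]) cube([891, 543, 32]);
translate([88, 88, 0]) cylinder(h = 718, r = 30);
translate([803, 88, 0]) cylinder(h = 718, r = 30);
translate([88, 455, 0]) cylinder(h = 718, r = 30);
translate([803, 455, 0]) cylinder(h = 718, r = 30);
translate([314, -397, 0]) {
  translate([0, 0, 384]) cube([263, 277, 38]);
  translate([22, 22, 0]) cylinder(h = 384, r = 22);
  translate([241, 22, 0]) cylinder(h = 384, r = 22);
  translate([22, 255, 0]) cylinder(h = 384, r = 22);
  translate([241, 255, 0]) cylinder(h = 384, r = 22);
}
translate([314, 663, 0]) {
  translate([0, 0, 384]) cube([263, 277, 38]);
  translate([22, 22, 0]) cylinder(h = 384, r = 22);
  translate([241, 22, 0]) cylinder(h = 384, r = 22);
  translate([22, 255, 0]) cylinder(h = 384, r = 22);
  translate([241, 255, 0]) cylinder(h = 384, r = 22);
}
translate([-383, 133, 0]) {
  translate([0, 0, 384]) cube([263, 277, 38]);
  translate([22, 22, 0]) cylinder(h = 384, r = 22);
  translate([241, 22, 0]) cylinder(h = 384, r = 22);
  translate([22, 255, 0]) cylinder(h = 384, r = 22);
  translate([241, 255, 0]) cylinder(h = 384, r = 22);
}
translate([1011, 133, 0]) {
  translate([0, 0, 384]) cube([263, 277, 38]);
  translate([22, 22, 0]) cylinder(h = 384, r = 22);
  translate([241, 22, 0]) cylinder(h = 384, r = 22);
  translate([22, 255, 0]) cylinder(h = 384, r = 22);
  translate([241, 255, 0]) cylinder(h = 384, r = 22);
}
translate([188, 260, 750]) {
  cube([66, 23, 744]);
  translate([449, 0, 0]) cube([66, 23, 744]);
  translate([66, 0, 0]) cube([383, 23, 66]);
  translate([66, 0, 678]) cube([383, 23, 66]);
}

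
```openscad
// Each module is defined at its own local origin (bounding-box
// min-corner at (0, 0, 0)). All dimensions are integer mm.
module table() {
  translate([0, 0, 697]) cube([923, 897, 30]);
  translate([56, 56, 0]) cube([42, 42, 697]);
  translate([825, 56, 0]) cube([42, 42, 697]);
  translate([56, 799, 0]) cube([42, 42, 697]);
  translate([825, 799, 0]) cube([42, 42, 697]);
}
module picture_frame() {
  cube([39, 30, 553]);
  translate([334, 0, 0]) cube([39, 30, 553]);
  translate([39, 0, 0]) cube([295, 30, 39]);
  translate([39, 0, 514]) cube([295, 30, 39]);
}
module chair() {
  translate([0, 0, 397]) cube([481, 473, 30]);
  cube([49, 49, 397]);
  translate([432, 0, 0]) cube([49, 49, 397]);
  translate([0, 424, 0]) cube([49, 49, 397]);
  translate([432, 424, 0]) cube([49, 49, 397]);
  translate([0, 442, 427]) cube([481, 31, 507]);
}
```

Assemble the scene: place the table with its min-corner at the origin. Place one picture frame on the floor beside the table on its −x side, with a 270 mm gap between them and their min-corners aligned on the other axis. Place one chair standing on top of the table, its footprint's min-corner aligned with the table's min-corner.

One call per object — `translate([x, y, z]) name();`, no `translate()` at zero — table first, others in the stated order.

table();
translate([-643, 0, 0]) picture_frame();
translate([0, 0, 727]) chair();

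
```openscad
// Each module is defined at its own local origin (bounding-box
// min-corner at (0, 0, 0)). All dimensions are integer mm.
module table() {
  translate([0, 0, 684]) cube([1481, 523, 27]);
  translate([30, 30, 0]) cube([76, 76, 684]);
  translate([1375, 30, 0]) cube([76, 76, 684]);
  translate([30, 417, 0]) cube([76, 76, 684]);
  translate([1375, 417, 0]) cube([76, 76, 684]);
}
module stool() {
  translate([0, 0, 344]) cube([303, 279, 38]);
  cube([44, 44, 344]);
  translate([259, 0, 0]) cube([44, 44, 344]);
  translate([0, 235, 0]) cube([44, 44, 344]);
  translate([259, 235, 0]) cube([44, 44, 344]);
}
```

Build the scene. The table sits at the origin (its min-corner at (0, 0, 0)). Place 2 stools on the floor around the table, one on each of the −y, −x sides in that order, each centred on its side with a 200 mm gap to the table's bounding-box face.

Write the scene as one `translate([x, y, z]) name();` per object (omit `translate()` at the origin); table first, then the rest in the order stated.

table();
translate([589, -479, 0]) stool();
translate([-503, 122, 0]) stool();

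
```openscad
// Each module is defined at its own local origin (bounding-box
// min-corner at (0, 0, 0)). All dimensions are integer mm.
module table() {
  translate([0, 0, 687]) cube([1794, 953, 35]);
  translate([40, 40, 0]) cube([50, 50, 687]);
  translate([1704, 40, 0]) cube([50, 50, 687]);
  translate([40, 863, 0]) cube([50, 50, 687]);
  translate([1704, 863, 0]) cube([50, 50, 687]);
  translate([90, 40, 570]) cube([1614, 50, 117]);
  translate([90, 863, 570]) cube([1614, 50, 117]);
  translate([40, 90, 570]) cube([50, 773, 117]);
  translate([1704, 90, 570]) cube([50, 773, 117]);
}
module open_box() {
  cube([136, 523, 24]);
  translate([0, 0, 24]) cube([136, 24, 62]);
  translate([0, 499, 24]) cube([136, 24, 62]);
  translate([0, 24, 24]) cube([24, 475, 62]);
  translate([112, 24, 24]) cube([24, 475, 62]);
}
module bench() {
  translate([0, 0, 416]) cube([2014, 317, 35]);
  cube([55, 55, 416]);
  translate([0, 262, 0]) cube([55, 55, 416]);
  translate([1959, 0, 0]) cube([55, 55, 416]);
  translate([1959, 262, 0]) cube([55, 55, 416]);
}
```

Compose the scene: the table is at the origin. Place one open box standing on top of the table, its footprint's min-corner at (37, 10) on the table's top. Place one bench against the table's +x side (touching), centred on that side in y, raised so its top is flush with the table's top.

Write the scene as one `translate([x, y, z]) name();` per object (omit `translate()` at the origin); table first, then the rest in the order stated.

table();
translate([37, 10, 722]) open_box();
translate([1794, 318, 271]) bench();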